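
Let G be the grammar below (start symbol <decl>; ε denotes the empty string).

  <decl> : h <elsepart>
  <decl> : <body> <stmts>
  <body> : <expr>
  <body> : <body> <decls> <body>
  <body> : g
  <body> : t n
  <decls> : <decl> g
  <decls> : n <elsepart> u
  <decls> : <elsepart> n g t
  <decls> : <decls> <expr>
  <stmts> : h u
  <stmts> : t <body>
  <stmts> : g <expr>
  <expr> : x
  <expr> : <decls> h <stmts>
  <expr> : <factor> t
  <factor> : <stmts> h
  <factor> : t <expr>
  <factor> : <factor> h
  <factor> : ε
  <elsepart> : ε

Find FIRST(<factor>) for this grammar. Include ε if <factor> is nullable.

From <factor> : <stmts> h: add FIRST(<stmts>) = { g, h, t }.
<factor> : t <expr> contributes {t}.
From <factor> : <factor> h: <factor> nullable, take FIRST(<factor>) ∪ {h} = { g, h, t }.
<factor> : ε contributes ε.
Union: FIRST(<factor>) = { g, h, t, ε }.

{ g, h, t, ε }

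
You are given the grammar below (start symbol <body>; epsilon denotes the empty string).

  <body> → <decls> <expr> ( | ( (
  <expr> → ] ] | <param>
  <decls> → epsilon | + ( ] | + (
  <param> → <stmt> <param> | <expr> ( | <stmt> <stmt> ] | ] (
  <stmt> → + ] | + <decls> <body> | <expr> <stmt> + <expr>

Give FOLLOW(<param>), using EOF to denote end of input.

In <expr> → <param>: <param> is at the end, add FOLLOW(<expr>) = { (, +, ] }.
In <param> → <stmt> <param>: <param> is at the end, add FOLLOW(<param>) = { (, +, ] }.
Union: FOLLOW(<param>) = { (, +, ] }.

{ (, +, ] }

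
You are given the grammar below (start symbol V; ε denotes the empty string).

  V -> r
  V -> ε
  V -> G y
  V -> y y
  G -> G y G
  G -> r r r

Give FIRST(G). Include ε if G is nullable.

{ r }

From G -> G y G: add FIRST(G) = { r }.
G -> r r r contributes {r}.
Union: FIRST(G) = { r }.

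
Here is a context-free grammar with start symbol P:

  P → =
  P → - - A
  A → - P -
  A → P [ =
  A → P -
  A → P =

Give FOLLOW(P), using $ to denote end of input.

{ $, -, =, [ }

P is the start symbol, so $ ∈ FOLLOW(P).
In A → - P -: add FIRST(-) = { - }.
In A → P [ =: add FIRST([ =) = { [ }.
In A → P -: add FIRST(-) = { - }.
In A → P =: add FIRST(=) = { = }.
Union: FOLLOW(P) = { $, -, =, [ }.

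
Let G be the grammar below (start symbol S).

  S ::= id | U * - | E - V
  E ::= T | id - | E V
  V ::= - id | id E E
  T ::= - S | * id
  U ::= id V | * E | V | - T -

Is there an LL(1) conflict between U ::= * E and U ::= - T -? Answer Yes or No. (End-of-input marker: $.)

FIRST(* E) = { * } and FIRST(- T -) = { - }.
The FIRST sets are disjoint and neither alternative is nullable — no conflict.

No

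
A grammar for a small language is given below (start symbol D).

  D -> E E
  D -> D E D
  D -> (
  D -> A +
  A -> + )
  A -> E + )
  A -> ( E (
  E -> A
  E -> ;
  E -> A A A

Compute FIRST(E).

{ (, +, ; }

From E -> A: add FIRST(A) = { (, +, ; }.
E -> ; contributes {;}.
From E -> A A A: add FIRST(A) = { (, +, ; }.
Union: FIRST(E) = { (, +, ; }.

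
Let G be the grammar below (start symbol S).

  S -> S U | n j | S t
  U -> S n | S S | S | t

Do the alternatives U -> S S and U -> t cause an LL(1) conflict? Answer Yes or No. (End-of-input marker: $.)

No

FIRST(S S) = { n } and FIRST(t) = { t }.
The FIRST sets are disjoint and neither alternative is nullable — no conflict.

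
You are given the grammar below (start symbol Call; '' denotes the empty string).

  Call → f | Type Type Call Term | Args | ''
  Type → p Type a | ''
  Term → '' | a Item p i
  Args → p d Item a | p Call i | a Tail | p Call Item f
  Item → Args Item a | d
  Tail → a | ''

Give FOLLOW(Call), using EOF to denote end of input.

{ EOF, a, d, i, p }

Call is the start symbol, so EOF ∈ FOLLOW(Call).
In Call → Type Type Call Term: add FIRST(Term)\{''} = { a }.
  Since Term is nullable, also add FOLLOW(Call) = { EOF, a, d, i, p }.
In Args → p Call i: add FIRST(i) = { i }.
In Args → p Call Item f: add FIRST(Item f) = { a, d, p }.
Union: FOLLOW(Call) = { EOF, a, d, i, p }.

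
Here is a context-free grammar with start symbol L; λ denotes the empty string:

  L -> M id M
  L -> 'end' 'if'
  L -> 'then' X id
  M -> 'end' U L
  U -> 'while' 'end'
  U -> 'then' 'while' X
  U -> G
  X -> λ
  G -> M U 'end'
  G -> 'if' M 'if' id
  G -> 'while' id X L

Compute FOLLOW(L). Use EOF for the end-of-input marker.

L is the start symbol, so EOF ∈ FOLLOW(L).
In M -> 'end' U L: L is at the end, add FOLLOW(M) = { EOF, 'end', 'if', 'then', 'while', id }.
In G -> 'while' id X L: L is at the end, add FOLLOW(G) = { 'end', 'then' }.
Union: FOLLOW(L) = { EOF, 'end', 'if', 'then', 'while', id }.

{ EOF, 'end', 'if', 'then', 'while', id }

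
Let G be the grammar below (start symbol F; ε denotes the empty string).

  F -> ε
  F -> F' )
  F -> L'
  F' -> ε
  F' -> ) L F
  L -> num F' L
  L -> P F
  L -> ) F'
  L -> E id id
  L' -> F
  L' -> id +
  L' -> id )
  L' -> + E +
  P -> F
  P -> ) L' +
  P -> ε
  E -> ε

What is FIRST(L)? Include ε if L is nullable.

{ ), +, id, num, ε }

L -> num F' L contributes {num}.
From L -> P F: P, F nullable, take FIRST(P) ∪ FIRST(F) = { ), +, id }; also ε since the whole RHS is nullable.
L -> ) F' contributes {)}.
From L -> E id id: E nullable, take FIRST(E) ∪ {id} = { id }.
Union: FIRST(L) = { ), +, id, num, ε }.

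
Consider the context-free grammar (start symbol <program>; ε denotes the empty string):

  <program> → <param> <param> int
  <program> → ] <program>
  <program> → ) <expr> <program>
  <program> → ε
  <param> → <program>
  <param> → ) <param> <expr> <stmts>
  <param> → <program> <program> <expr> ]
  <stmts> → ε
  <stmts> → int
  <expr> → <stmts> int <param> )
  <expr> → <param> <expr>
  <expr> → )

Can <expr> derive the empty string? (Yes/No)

No

Nullable nonterminals: <param>, <program>, <stmts>.
No production of <expr> has an RHS whose symbols are all nullable, so <expr> is not nullable.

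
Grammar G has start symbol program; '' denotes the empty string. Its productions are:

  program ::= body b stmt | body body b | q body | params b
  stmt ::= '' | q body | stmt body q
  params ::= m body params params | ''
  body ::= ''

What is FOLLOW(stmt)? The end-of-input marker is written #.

{ #, q }

In program ::= body b stmt: stmt is at the end, add FOLLOW(program) = { # }.
In stmt ::= stmt body q: add FIRST(body q) = { q }.
Union: FOLLOW(stmt) = { #, q }.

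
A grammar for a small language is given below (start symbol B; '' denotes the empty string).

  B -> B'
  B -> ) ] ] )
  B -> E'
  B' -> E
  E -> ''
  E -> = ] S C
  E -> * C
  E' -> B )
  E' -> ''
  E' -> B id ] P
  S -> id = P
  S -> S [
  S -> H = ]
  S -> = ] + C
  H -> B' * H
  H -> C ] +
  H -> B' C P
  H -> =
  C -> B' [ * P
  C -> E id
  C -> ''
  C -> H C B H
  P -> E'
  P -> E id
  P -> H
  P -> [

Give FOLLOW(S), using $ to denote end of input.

In E -> = ] S C: add FIRST(C)\{''} = { ), *, =, [, ], id }.
  Since C is nullable, also add FOLLOW(E) = { $, ), *, =, [, ], id }.
In S -> S [: add FIRST([) = { [ }.
Union: FOLLOW(S) = { $, ), *, =, [, ], id }.

{ $, ), *, =, [, ], id }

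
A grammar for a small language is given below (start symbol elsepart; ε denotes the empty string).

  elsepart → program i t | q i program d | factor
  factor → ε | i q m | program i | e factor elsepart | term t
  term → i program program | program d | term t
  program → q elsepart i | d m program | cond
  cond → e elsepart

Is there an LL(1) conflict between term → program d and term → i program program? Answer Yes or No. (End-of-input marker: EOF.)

FIRST(program d) = { d, e, q } and FIRST(i program program) = { i }.
The FIRST sets are disjoint and neither alternative is nullable — no conflict.

No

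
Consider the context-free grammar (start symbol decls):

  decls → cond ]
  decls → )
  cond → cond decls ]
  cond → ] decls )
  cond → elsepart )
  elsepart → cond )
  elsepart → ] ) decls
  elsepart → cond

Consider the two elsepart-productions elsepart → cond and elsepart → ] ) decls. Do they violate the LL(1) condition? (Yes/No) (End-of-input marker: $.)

FIRST(cond) = { ] } and FIRST(] ) decls) = { ] }.
Both contain ], so the two alternatives are not disjoint — LL(1) conflict.

Yes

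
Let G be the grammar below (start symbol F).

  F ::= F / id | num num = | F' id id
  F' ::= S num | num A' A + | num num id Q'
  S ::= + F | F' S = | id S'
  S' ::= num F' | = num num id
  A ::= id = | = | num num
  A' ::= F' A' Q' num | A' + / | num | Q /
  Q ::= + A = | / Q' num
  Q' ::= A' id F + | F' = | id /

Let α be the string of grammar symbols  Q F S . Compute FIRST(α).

Add FIRST(Q) = { +, / }; Q is not nullable, stop.

{ +, / }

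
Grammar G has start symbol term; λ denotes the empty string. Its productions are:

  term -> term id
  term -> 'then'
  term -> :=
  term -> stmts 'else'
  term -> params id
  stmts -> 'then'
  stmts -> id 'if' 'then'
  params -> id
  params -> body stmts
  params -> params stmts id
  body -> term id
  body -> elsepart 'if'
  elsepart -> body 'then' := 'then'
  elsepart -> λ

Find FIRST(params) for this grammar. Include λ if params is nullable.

{ 'if', 'then', :=, id }

params -> id contributes {id}.
From params -> body stmts: add FIRST(body) = { 'if', 'then', :=, id }.
From params -> params stmts id: add FIRST(params) = { 'if', 'then', :=, id }.
Union: FIRST(params) = { 'if', 'then', :=, id }.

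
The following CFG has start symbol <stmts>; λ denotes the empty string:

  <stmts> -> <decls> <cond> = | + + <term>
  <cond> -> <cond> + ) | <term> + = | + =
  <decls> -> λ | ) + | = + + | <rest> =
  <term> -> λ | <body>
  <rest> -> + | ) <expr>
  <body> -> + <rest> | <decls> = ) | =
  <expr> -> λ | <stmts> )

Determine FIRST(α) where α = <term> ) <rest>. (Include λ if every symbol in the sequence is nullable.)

{ ), +, = }

Add FIRST(<term>)\{λ} = { ), +, = }; <term> is nullable, continue.
) is a terminal; add {)} and stop.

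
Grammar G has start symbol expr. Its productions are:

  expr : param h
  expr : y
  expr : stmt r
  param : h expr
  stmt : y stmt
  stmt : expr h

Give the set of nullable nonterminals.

No nonterminal has an empty production or an RHS whose symbols are all nullable.

{ } (none)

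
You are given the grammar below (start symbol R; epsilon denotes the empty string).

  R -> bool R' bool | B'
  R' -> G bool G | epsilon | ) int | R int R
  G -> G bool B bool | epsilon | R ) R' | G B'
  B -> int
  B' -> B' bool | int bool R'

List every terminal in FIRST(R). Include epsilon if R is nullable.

R -> bool R' bool contributes {bool}.
From R -> B': add FIRST(B') = { int }.
Union: FIRST(R) = { bool, int }.

{ bool, int }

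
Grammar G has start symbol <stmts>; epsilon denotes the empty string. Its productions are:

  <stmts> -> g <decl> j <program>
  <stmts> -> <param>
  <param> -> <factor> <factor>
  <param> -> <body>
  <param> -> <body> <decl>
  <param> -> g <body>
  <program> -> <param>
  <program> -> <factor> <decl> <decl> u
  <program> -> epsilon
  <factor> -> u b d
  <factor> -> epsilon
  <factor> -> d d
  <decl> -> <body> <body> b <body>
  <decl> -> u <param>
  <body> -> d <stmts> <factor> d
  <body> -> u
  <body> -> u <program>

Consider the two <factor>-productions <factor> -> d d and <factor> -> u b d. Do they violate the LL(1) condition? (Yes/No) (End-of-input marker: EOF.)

FIRST(d d) = { d } and FIRST(u b d) = { u }.
The FIRST sets are disjoint and neither alternative is nullable — no conflict.

No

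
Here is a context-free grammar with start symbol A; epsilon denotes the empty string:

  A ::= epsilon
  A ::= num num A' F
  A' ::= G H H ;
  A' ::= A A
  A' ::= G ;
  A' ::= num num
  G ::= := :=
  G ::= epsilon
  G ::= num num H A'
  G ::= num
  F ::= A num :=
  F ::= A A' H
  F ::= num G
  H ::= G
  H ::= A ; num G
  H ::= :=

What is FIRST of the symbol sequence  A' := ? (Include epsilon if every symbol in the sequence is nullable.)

{ :=, ;, num }

Add FIRST(A')\{epsilon} = { :=, ;, num }; A' is nullable, continue.
:= is a terminal; add {:=} and stop.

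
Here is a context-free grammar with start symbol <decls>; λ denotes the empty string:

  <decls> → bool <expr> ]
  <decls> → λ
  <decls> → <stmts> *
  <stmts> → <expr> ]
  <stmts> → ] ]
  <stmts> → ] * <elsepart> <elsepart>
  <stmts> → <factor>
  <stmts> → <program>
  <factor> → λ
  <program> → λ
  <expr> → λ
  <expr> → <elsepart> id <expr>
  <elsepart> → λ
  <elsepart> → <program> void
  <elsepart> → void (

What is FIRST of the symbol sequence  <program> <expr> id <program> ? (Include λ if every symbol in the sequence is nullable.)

Add FIRST(<program>)\{λ} = {  }; <program> is nullable, continue.
Add FIRST(<expr>)\{λ} = { id, void }; <expr> is nullable, continue.
id is a terminal; add {id} and stop.

{ id, void }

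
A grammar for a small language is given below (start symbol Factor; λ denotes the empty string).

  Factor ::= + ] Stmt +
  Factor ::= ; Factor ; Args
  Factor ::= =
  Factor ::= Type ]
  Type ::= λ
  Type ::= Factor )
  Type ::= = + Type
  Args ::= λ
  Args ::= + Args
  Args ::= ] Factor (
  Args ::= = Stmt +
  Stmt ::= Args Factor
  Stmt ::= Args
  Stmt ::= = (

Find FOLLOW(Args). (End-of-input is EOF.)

In Factor ::= ; Factor ; Args: Args is at the end, add FOLLOW(Factor) = { EOF, (, ), +, ; }.
In Args ::= + Args: Args is at the end, add FOLLOW(Args) = { EOF, (, ), +, ;, =, ] }.
In Stmt ::= Args Factor: add FIRST(Factor) = { +, ;, =, ] }.
In Stmt ::= Args: Args is at the end, add FOLLOW(Stmt) = { + }.
Union: FOLLOW(Args) = { EOF, (, ), +, ;, =, ] }.

{ EOF, (, ), +, ;, =, ] }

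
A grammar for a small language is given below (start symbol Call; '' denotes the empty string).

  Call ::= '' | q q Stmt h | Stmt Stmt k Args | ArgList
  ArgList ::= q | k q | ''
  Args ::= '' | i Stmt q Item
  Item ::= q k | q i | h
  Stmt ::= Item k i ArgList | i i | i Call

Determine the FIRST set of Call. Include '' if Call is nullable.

Call ::= '' contributes ''.
Call ::= q q Stmt h contributes {q}.
From Call ::= Stmt Stmt k Args: add FIRST(Stmt) = { h, i, q }.
From Call ::= ArgList: add FIRST(ArgList) = { k, q, '' } (including '' since ArgList is nullable).
Union: FIRST(Call) = { h, i, k, q, '' }.

{ h, i, k, q, '' }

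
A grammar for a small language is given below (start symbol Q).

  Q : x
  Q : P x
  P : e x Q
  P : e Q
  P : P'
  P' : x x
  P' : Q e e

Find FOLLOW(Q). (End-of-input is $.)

Q is the start symbol, so $ ∈ FOLLOW(Q).
In P : e x Q: Q is at the end, add FOLLOW(P) = { x }.
In P : e Q: Q is at the end, add FOLLOW(P) = { x }.
In P' : Q e e: add FIRST(e e) = { e }.
Union: FOLLOW(Q) = { $, e, x }.

{ $, e, x }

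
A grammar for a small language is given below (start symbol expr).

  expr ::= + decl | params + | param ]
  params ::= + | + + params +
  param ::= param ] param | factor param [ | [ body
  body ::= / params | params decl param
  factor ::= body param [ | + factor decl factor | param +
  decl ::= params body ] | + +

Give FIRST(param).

From param ::= param ] param: add FIRST(param) = { +, /, [ }.
From param ::= factor param [: add FIRST(factor) = { +, /, [ }.
param ::= [ body contributes {[}.
Union: FIRST(param) = { +, /, [ }.

{ +, /, [ }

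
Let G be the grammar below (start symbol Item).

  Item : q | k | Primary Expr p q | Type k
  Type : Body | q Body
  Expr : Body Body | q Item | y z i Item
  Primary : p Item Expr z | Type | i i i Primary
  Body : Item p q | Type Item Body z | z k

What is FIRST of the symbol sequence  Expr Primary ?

{ i, k, p, q, y, z }

Add FIRST(Expr) = { i, k, p, q, y, z }; Expr is not nullable, stop.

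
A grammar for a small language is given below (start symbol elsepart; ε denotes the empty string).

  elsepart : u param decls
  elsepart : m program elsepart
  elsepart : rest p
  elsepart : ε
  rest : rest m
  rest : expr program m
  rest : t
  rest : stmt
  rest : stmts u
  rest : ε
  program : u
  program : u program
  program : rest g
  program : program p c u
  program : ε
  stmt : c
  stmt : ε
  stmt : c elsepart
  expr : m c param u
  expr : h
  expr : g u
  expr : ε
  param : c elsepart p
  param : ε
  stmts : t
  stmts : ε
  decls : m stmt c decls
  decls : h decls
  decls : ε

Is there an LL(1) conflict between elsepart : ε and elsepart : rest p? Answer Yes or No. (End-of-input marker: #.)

Yes

FIRST(ε) = { ε } and FIRST(rest p) = { c, g, h, m, p, t, u }.
The first alternative is nullable and FOLLOW(elsepart) = { #, c, g, m, p } shares c with FIRST of the second — conflict.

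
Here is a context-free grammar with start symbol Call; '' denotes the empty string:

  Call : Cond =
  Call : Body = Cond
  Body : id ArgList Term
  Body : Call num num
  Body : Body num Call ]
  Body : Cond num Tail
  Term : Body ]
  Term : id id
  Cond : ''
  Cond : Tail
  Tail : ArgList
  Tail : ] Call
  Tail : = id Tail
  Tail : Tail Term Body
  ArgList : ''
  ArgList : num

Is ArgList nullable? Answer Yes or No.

ArgList has an ''-production, so ArgList ⇒ ''.

Yes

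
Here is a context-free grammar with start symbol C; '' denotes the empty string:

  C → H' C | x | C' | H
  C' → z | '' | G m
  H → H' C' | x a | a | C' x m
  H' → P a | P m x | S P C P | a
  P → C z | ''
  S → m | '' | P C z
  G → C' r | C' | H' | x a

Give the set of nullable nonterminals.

{ C, C', G, H, H', P, S }

Directly nullable (have an ''-production): C', P, S.
G → C' with every symbol nullable, so G is nullable.
H → H' C' with every symbol nullable, so H is nullable.
H' → S P C P with every symbol nullable, so H' is nullable.
C → H' C with every symbol nullable, so C is nullable.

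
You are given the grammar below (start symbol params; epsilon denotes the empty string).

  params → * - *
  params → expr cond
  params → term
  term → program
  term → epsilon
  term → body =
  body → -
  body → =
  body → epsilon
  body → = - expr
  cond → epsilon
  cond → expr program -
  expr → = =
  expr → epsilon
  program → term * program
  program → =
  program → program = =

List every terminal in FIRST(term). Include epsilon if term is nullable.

{ *, -, =, epsilon }

From term → program: add FIRST(program) = { *, -, = }.
term → epsilon contributes epsilon.
From term → body =: body nullable, take FIRST(body) ∪ {=} = { -, = }.
Union: FIRST(term) = { *, -, =, epsilon }.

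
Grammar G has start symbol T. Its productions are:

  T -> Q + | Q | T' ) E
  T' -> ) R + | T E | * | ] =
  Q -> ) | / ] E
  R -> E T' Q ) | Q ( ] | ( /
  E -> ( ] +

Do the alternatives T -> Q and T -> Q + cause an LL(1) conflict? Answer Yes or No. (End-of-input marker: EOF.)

Yes

FIRST(Q) = { ), / } and FIRST(Q +) = { ), / }.
Both contain ), so the two alternatives are not disjoint — LL(1) conflict.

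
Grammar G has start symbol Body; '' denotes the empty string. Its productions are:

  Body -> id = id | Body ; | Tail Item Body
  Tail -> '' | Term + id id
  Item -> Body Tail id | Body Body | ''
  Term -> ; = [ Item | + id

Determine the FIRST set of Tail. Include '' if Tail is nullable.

{ +, ;, '' }

Tail -> '' contributes ''.
From Tail -> Term + id id: add FIRST(Term) = { +, ; }.
Union: FIRST(Tail) = { +, ;, '' }.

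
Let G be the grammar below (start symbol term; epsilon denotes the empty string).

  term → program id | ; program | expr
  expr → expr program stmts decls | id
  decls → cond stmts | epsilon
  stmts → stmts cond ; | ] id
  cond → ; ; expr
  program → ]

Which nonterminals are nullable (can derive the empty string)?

Directly nullable (have an epsilon-production): decls.
No other nonterminal has a production whose RHS symbols are all nullable.

{ decls }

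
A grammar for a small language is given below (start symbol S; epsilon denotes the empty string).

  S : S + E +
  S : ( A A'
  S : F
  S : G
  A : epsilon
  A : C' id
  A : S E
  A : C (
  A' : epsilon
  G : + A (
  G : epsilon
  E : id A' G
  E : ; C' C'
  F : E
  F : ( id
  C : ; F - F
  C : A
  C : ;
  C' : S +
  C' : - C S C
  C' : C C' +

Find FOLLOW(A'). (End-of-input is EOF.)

{ EOF, (, +, -, ;, id }

In S : ( A A': A' is at the end, add FOLLOW(S) = { EOF, (, +, -, ;, id }.
In E : id A' G: add FIRST(G)\{epsilon} = { + }.
  Since G is nullable, also add FOLLOW(E) = { EOF, (, +, -, ;, id }.
Union: FOLLOW(A') = { EOF, (, +, -, ;, id }.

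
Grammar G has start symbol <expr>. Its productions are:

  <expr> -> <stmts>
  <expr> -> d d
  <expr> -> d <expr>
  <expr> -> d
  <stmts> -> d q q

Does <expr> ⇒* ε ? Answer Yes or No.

No nonterminal in this grammar is nullable.
No production of <expr> has an RHS whose symbols are all nullable, so <expr> is not nullable.

No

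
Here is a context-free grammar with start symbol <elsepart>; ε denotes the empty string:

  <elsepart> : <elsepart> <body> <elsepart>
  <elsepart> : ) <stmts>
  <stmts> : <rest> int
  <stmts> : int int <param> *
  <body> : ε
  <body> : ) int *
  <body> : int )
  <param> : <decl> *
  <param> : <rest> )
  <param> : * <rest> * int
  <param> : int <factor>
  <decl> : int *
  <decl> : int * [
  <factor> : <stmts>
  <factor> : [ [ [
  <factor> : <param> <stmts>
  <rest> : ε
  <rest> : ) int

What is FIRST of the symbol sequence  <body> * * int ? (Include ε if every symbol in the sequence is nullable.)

Add FIRST(<body>)\{ε} = { ), int }; <body> is nullable, continue.
* is a terminal; add {*} and stop.

{ ), *, int }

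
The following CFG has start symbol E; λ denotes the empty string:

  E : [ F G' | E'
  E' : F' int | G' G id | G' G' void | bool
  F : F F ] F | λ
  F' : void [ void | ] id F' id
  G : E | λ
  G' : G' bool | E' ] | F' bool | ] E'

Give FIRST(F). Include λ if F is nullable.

{ ], λ }

From F : F F ] F: F, F nullable, take FIRST(F) ∪ FIRST(F) ∪ {]} = { ] }.
F : λ contributes λ.
Union: FIRST(F) = { ], λ }.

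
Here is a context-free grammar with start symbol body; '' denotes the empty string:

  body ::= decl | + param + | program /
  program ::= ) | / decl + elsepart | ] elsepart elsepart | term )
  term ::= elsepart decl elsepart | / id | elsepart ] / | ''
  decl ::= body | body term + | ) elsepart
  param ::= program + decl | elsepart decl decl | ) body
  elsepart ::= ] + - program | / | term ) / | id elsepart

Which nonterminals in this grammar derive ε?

{ term }

Directly nullable (have an ''-production): term.
No other nonterminal has a production whose RHS symbols are all nullable.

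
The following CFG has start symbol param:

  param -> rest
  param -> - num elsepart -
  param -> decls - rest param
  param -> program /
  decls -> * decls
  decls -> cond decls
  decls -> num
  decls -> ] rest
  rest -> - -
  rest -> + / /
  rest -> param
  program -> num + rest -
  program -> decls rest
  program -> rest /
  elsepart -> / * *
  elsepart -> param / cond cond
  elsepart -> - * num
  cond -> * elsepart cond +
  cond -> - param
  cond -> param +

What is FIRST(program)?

program -> num + rest - contributes {num}.
From program -> decls rest: add FIRST(decls) = { *, +, -, ], num }.
From program -> rest /: add FIRST(rest) = { *, +, -, ], num }.
Union: FIRST(program) = { *, +, -, ], num }.

{ *, +, -, ], num }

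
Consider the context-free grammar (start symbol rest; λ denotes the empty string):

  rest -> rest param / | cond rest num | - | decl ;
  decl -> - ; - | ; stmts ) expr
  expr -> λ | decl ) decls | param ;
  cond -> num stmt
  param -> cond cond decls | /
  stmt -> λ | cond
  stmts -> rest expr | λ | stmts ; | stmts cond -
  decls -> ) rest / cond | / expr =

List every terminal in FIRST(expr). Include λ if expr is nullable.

expr -> λ contributes λ.
From expr -> decl ) decls: add FIRST(decl) = { -, ; }.
From expr -> param ;: add FIRST(param) = { /, num }.
Union: FIRST(expr) = { -, /, ;, num, λ }.

{ -, /, ;, num, λ }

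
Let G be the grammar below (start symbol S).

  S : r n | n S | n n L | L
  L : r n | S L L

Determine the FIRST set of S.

S : r n contributes {r}.
S : n S contributes {n}.
S : n n L contributes {n}.
From S : L: add FIRST(L) = { n, r }.
Union: FIRST(S) = { n, r }.

{ n, r }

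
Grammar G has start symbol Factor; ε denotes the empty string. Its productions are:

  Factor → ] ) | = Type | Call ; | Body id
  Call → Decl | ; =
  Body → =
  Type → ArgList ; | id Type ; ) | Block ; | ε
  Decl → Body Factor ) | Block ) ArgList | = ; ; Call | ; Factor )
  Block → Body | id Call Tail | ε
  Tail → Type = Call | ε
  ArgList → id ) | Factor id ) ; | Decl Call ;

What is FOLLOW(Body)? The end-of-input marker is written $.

{ ), ;, =, ], id }

In Factor → Body id: add FIRST(id) = { id }.
In Decl → Body Factor ): add FIRST(Factor )) = { ), ;, =, ], id }.
In Block → Body: Body is at the end, add FOLLOW(Block) = { ), ; }.
Union: FOLLOW(Body) = { ), ;, =, ], id }.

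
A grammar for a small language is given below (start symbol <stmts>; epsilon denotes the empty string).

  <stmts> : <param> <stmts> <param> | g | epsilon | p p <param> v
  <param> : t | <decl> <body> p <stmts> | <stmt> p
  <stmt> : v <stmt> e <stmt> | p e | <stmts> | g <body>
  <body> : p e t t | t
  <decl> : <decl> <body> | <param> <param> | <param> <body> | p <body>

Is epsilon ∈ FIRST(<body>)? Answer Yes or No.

No

Nullable nonterminals: <stmt>, <stmts>.
No production of <body> has an RHS whose symbols are all nullable, so <body> is not nullable.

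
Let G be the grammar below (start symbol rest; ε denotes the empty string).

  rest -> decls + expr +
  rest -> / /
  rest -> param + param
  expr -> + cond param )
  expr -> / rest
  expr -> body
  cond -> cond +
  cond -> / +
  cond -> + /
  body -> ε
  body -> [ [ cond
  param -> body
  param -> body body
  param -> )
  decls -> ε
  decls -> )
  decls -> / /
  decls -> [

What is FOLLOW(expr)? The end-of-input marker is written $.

In rest -> decls + expr +: add FIRST(+) = { + }.
Union: FOLLOW(expr) = { + }.

{ + }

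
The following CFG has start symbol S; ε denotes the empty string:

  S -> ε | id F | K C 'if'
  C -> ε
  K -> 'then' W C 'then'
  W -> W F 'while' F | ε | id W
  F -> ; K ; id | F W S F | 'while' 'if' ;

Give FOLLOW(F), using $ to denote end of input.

{ $, 'then', 'while', ;, id }

In S -> id F: F is at the end, add FOLLOW(S) = { $, 'while', ; }.
In W -> W F 'while' F: add FIRST('while' F) = { 'while' }.
In W -> W F 'while' F: F is at the end, add FOLLOW(W) = { 'then', 'while', ;, id }.
In F -> F W S F: add FIRST(W S F) = { 'then', 'while', ;, id }.
In F -> F W S F: F is at the end, add FOLLOW(F) = { $, 'then', 'while', ;, id }.
Union: FOLLOW(F) = { $, 'then', 'while', ;, id }.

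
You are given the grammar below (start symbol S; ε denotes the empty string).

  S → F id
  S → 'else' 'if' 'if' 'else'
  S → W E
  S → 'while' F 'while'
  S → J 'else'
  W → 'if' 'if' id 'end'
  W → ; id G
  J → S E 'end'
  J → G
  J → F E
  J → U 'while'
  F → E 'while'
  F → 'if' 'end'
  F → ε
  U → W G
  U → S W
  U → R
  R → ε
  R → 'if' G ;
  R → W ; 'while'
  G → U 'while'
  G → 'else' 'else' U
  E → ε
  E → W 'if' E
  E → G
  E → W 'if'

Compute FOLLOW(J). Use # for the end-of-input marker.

In S → J 'else': add FIRST('else') = { 'else' }.
Union: FOLLOW(J) = { 'else' }.

{ 'else' }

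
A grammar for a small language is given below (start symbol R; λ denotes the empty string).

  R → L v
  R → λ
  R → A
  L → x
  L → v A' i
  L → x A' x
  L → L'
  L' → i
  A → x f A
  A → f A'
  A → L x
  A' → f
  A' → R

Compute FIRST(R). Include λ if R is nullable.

{ f, i, v, x, λ }

From R → L v: add FIRST(L) = { i, v, x }.
R → λ contributes λ.
From R → A: add FIRST(A) = { f, i, v, x }.
Union: FIRST(R) = { f, i, v, x, λ }.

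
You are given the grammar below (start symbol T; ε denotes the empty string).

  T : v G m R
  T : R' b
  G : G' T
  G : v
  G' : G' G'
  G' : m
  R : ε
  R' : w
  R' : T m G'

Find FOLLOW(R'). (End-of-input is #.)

In T : R' b: add FIRST(b) = { b }.
Union: FOLLOW(R') = { b }.

{ b }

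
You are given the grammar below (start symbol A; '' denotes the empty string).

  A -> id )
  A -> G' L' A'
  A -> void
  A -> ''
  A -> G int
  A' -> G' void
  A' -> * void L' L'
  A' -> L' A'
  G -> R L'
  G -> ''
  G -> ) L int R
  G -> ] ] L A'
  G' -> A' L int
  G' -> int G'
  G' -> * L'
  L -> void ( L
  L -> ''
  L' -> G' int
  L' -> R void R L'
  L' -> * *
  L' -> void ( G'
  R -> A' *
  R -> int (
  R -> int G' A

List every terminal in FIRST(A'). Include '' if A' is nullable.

{ *, int, void }

From A' -> G' void: add FIRST(G') = { *, int, void }.
A' -> * void L' L' contributes {*}.
From A' -> L' A': add FIRST(L') = { *, int, void }.
Union: FIRST(A') = { *, int, void }.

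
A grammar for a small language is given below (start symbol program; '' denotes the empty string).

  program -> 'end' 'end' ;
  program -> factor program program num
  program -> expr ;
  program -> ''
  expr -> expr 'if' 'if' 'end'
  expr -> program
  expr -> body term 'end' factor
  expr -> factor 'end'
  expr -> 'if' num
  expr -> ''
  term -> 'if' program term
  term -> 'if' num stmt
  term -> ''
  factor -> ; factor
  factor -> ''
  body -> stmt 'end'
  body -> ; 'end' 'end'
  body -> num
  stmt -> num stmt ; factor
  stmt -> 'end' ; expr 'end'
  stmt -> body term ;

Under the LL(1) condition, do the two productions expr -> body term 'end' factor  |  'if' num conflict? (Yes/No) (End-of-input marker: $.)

No

FIRST(body term 'end' factor) = { 'end', ;, num } and FIRST('if' num) = { 'if' }.
The FIRST sets are disjoint and neither alternative is nullable — no conflict.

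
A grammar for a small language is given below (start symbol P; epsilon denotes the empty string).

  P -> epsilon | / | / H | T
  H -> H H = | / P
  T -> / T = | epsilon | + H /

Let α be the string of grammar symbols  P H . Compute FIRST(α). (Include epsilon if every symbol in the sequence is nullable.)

Add FIRST(P)\{epsilon} = { +, / }; P is nullable, continue.
Add FIRST(H) = { / }; H is not nullable, stop.

{ +, / }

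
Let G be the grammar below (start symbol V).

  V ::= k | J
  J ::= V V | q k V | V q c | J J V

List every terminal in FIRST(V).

{ k, q }

V ::= k contributes {k}.
From V ::= J: add FIRST(J) = { k, q }.
Union: FIRST(V) = { k, q }.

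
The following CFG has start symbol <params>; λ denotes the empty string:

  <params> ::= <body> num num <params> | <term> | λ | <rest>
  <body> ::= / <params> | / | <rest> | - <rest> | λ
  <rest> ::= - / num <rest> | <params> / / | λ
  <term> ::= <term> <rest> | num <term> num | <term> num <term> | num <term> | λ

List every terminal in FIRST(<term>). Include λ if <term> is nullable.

{ -, /, num, λ }

From <term> ::= <term> <rest>: <term>, <rest> nullable, take FIRST(<term>) ∪ FIRST(<rest>) = { -, /, num }; also λ since the whole RHS is nullable.
<term> ::= num <term> num contributes {num}.
From <term> ::= <term> num <term>: <term> nullable, take FIRST(<term>) ∪ {num} = { -, /, num }.
<term> ::= num <term> contributes {num}.
<term> ::= λ contributes λ.
Union: FIRST(<term>) = { -, /, num, λ }.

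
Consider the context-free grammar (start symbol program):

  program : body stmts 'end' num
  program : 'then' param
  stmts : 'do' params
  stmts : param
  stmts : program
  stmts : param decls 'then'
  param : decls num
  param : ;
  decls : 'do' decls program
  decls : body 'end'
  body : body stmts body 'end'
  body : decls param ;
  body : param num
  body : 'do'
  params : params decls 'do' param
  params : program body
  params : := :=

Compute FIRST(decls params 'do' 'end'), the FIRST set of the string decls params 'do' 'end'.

Add FIRST(decls) = { 'do', ; }; decls is not nullable, stop.

{ 'do', ; }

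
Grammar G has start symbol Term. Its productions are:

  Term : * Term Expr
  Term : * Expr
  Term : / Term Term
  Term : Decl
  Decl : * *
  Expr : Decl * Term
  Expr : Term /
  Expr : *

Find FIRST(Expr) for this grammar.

{ *, / }

From Expr : Decl * Term: add FIRST(Decl) = { * }.
From Expr : Term /: add FIRST(Term) = { *, / }.
Expr : * contributes {*}.
Union: FIRST(Expr) = { *, / }.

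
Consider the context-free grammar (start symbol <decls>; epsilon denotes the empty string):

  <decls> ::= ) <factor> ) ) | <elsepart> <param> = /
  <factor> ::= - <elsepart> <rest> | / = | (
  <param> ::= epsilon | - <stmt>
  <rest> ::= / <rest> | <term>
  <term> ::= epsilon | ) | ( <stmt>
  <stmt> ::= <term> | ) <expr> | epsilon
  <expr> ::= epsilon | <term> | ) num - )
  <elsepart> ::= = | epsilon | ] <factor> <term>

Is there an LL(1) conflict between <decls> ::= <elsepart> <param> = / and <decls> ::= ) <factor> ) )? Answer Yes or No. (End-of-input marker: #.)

FIRST(<elsepart> <param> = /) = { -, =, ] } and FIRST() <factor> ) )) = { ) }.
The FIRST sets are disjoint and neither alternative is nullable — no conflict.

No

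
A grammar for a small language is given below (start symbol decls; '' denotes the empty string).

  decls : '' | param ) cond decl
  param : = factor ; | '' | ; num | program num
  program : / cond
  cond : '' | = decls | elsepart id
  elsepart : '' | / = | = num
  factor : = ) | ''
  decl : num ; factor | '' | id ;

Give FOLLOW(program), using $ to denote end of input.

{ num }

In param : program num: add FIRST(num) = { num }.
Union: FOLLOW(program) = { num }.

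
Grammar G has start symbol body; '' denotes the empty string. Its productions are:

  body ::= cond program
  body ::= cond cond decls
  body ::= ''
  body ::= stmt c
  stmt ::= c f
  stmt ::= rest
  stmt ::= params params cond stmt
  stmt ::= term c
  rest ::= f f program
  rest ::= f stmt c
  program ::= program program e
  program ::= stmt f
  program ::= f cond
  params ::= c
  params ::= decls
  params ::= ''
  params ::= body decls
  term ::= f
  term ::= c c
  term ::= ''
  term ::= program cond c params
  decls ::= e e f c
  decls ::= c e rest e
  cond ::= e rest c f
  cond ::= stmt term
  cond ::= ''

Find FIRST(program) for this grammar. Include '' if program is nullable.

{ c, e, f }

From program ::= program program e: add FIRST(program) = { c, e, f }.
From program ::= stmt f: add FIRST(stmt) = { c, e, f }.
program ::= f cond contributes {f}.
Union: FIRST(program) = { c, e, f }.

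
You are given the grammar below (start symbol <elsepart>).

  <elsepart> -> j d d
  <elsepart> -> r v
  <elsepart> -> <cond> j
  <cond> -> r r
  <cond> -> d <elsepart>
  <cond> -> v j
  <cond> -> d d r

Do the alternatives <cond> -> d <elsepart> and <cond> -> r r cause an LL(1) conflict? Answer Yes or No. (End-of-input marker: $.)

FIRST(d <elsepart>) = { d } and FIRST(r r) = { r }.
The FIRST sets are disjoint and neither alternative is nullable — no conflict.

No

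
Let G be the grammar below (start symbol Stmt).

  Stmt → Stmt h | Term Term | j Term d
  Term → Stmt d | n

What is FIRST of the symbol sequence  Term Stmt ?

{ j, n }

Add FIRST(Term) = { j, n }; Term is not nullable, stop.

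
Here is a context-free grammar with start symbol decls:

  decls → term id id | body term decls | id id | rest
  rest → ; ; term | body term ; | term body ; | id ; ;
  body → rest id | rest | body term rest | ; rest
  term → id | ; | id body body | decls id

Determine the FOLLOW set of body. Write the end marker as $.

{ $, ;, id }

In decls → body term decls: add FIRST(term decls) = { ;, id }.
In rest → body term ;: add FIRST(term ;) = { ;, id }.
In rest → term body ;: add FIRST(;) = { ; }.
In body → body term rest: add FIRST(term rest) = { ;, id }.
In term → id body body: add FIRST(body) = { ;, id }.
In term → id body body: body is at the end, add FOLLOW(term) = { $, ;, id }.
Union: FOLLOW(body) = { $, ;, id }.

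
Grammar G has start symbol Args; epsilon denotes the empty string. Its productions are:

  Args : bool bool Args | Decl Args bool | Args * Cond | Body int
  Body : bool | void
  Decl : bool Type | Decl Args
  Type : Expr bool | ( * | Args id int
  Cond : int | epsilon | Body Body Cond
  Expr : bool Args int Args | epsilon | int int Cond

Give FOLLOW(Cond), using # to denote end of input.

In Args : Args * Cond: Cond is at the end, add FOLLOW(Args) = { #, *, bool, id, int, void }.
In Cond : Body Body Cond: Cond is at the end, add FOLLOW(Cond) = { #, *, bool, id, int, void }.
In Expr : int int Cond: Cond is at the end, add FOLLOW(Expr) = { bool }.
Union: FOLLOW(Cond) = { #, *, bool, id, int, void }.

{ #, *, bool, id, int, void }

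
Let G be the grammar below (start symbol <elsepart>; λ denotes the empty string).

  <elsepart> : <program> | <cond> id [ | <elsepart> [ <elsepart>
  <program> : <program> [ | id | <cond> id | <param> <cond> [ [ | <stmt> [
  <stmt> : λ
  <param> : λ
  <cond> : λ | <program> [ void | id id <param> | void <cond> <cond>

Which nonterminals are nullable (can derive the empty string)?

Directly nullable (have an λ-production): <stmt>, <param>, <cond>.
No other nonterminal has a production whose RHS symbols are all nullable.

{ <cond>, <param>, <stmt> }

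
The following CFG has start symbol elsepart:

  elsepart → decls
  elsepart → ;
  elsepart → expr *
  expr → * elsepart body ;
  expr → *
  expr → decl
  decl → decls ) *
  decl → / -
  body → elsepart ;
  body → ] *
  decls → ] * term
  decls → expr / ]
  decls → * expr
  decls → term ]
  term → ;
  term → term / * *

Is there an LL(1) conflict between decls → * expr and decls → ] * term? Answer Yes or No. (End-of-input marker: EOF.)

No

FIRST(* expr) = { * } and FIRST(] * term) = { ] }.
The FIRST sets are disjoint and neither alternative is nullable — no conflict.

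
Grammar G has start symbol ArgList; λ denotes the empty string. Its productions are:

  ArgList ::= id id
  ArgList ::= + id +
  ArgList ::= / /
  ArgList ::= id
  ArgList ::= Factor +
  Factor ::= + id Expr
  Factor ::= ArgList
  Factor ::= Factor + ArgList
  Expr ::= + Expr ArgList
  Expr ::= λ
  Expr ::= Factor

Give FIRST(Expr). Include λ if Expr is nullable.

Expr ::= + Expr ArgList contributes {+}.
Expr ::= λ contributes λ.
From Expr ::= Factor: add FIRST(Factor) = { +, /, id }.
Union: FIRST(Expr) = { +, /, id, λ }.

{ +, /, id, λ }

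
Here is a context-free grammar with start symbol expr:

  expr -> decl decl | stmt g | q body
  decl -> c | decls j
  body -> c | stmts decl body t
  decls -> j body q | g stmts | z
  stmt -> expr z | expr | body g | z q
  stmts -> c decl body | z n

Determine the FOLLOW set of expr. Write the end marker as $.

expr is the start symbol, so $ ∈ FOLLOW(expr).
In stmt -> expr z: add FIRST(z) = { z }.
In stmt -> expr: expr is at the end, add FOLLOW(stmt) = { g }.
Union: FOLLOW(expr) = { $, g, z }.

{ $, g, z }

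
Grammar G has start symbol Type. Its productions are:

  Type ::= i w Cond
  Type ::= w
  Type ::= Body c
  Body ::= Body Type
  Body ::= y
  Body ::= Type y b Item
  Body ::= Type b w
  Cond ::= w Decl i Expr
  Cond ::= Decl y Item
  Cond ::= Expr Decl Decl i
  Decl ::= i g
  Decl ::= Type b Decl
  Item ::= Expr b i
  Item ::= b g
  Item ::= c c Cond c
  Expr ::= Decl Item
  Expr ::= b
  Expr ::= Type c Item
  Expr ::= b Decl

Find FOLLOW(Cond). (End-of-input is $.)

{ $, b, c, i, w, y }

In Type ::= i w Cond: Cond is at the end, add FOLLOW(Type) = { $, b, c, i, w, y }.
In Item ::= c c Cond c: add FIRST(c) = { c }.
Union: FOLLOW(Cond) = { $, b, c, i, w, y }.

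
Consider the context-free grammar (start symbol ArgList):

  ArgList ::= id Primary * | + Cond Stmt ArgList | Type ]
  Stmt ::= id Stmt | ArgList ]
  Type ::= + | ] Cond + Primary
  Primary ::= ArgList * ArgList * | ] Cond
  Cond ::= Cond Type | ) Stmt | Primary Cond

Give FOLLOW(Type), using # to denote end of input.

In ArgList ::= Type ]: add FIRST(]) = { ] }.
In Cond ::= Cond Type: Type is at the end, add FOLLOW(Cond) = { ), *, +, ], id }.
Union: FOLLOW(Type) = { ), *, +, ], id }.

{ ), *, +, ], id }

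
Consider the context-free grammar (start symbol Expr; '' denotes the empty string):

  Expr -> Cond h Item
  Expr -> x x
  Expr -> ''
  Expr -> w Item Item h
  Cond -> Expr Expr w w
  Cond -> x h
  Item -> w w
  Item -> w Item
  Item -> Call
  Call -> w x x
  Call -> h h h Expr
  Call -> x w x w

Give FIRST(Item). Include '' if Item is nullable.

Item -> w w contributes {w}.
Item -> w Item contributes {w}.
From Item -> Call: add FIRST(Call) = { h, w, x }.
Union: FIRST(Item) = { h, w, x }.

{ h, w, x }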